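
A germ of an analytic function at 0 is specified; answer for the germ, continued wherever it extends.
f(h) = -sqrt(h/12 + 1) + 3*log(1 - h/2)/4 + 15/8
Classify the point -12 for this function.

The term (-1)*sqrt(1 - h/(-12)) has argument 1 - -12/(-12) = 0 at -12: a square-root (algebraic, two-sheeted) branch point; the remaining terms are analytic or single-valued there.

The point is an algebraic (square-root) branch point.


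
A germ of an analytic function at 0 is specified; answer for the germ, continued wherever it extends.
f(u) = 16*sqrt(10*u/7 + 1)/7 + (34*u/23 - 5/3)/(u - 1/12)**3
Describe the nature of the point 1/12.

The point is a pole of order 3.

The denominator factor u - 1/12 vanishes at 1/12 and appears to the power 3; the numerator there equals -71/46, nonzero, and no other factor vanishes.
The branch terms are analytic at this point.
Hence a pole whose order is the multiplicity, 3.


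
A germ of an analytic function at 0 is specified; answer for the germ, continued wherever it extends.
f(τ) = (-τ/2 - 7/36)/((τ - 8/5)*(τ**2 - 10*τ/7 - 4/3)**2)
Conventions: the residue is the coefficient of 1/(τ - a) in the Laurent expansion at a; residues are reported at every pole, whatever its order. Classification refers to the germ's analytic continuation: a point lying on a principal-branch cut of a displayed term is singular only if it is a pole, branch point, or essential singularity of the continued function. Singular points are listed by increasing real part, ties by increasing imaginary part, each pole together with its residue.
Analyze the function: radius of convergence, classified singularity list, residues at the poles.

Denominator factor (τ**2 - 10*τ/7 - 4/3)^2: discriminant 1084/147, real irrational roots 5/7 + (1/21)*sqrt(813) and 5/7 - (1/21)*sqrt(813); poles of order 2, moduli 5/7 + (1/21)*sqrt(813) and -5/7 + (1/21)*sqrt(813).
Denominator factor (τ - 8/5): pole of order 1 at 8/5, modulus 8/5.
The radius of convergence is the smallest modulus among the singular points: -5/7 + (1/21)*sqrt(813).
The factor τ**2 - 10*τ/7 - 4/3 splits as (τ - a)(τ - a') with a = 5/7 - (1/21)*sqrt(813), a' = 5/7 + (1/21)*sqrt(813). At the order-2 pole a set g(τ) = (τ - a)^2*f(τ) = [(-τ/2 - 7/36)/(τ - 8/5)] / (τ - a')^2.
Order-2 pole: residue = g'(a); g'(5/7 - (1/21)*sqrt(813)) = 1096375/2473088 - (2689349565/181626055808)*sqrt(813), so the residue is 1096375/2473088 - (2689349565/181626055808)*sqrt(813).
At the order-1 pole 8/5 set g(τ) = (τ - (8/5))*f(τ) = (-τ/2 - 7/36)/(τ**2 - 10*τ/7 - 4/3)**2.
Simple pole: residue = g(a) at a = 8/5, which is -1096375/1236544.
The factor τ**2 - 10*τ/7 - 4/3 splits as (τ - a)(τ - a') with a = 5/7 + (1/21)*sqrt(813), a' = 5/7 - (1/21)*sqrt(813). At the order-2 pole a set g(τ) = (τ - a)^2*f(τ) = [(-τ/2 - 7/36)/(τ - 8/5)] / (τ - a')^2.
Order-2 pole: residue = g'(a); g'(5/7 + (1/21)*sqrt(813)) = 1096375/2473088 + (2689349565/181626055808)*sqrt(813), so the residue is 1096375/2473088 + (2689349565/181626055808)*sqrt(813).
List the singular points by increasing real part (a conjugate pair: the negative imaginary part first).

Radius of convergence at 0: -5/7 + (1/21)*sqrt(813).
At 5/7 - (1/21)*sqrt(813): a pole of order 2; residue 1096375/2473088 - (2689349565/181626055808)*sqrt(813).
At 8/5: a pole of order 1; residue -1096375/1236544.
At 5/7 + (1/21)*sqrt(813): a pole of order 2; residue 1096375/2473088 + (2689349565/181626055808)*sqrt(813).


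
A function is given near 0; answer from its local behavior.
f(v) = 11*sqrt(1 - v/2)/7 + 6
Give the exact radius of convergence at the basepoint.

Branch term (11/7)*sqrt(1 - v/(2)): its argument vanishes at v = 2, a square-root branch point, modulus 2.
The radius of convergence is the smallest modulus among the singular points: 2.

The radius of convergence is 2.


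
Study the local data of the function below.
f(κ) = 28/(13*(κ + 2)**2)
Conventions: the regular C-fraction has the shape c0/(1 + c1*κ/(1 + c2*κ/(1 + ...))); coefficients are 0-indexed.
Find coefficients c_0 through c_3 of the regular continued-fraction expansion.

Taylor coefficients (expand at 0): a_0 = 7/13, a_1 = -7/13, a_2 = 21/52, a_3 = -7/26.
c0 = a_0 = 7/13. Peel one level at a time: if S = 1 + c*κ/S' with S'(0) = 1, then c is the κ-coefficient of S and S' = c*κ/(S - 1).
S_1 = c0/f = 1 + (1)*κ + (1/4)*κ^2 + ...; c1 = 1.
S_2 = c1*κ/(S_1 - 1) = 1 + (-1/4)*κ + (1/16)*κ^2 + ...; c2 = -1/4.
S_3 = c2*κ/(S_2 - 1) = 1 + (1/4)*κ + ...; c3 = 1/4.

The regular C-fraction coefficients are [7/13, 1, -1/4, 1/4].


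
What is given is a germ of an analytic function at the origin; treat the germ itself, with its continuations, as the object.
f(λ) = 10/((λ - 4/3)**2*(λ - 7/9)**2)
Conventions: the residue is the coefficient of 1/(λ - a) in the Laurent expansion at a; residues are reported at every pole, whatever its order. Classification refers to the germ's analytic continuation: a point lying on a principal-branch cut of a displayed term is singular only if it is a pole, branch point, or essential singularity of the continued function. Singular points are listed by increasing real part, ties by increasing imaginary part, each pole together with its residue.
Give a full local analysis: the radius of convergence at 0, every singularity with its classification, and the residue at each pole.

Radius of convergence at 0: 7/9.
At 7/9: a pole of order 2; residue 2916/25.
At 4/3: a pole of order 2; residue -2916/25.

Denominator factor (λ - 7/9)^2: pole of order 2 at 7/9, modulus 7/9.
Denominator factor (λ - 4/3)^2: pole of order 2 at 4/3, modulus 4/3.
The radius of convergence is the smallest modulus among the singular points: 7/9.
At the order-2 pole 7/9 set g(λ) = (λ - (7/9))^2*f(λ) = 10/(λ - 4/3)**2.
Order-2 pole: residue = g'(a); g'(7/9) = 2916/25, so the residue is 2916/25.
At the order-2 pole 4/3 set g(λ) = (λ - (4/3))^2*f(λ) = 10/(λ - 7/9)**2.
Order-2 pole: residue = g'(a); g'(4/3) = -2916/25, so the residue is -2916/25.
List the singular points by increasing real part (a conjugate pair: the negative imaginary part first).


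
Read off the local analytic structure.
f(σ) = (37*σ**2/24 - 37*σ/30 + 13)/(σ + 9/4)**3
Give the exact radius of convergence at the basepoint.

Denominator factor (σ + 9/4)^3: pole of order 3 at -9/4, modulus 9/4.
The radius of convergence is the smallest modulus among the singular points: 9/4.

The radius of convergence is 9/4.


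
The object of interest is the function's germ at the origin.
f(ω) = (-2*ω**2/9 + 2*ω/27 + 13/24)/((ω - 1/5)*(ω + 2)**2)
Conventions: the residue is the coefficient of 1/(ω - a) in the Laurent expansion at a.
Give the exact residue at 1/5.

The residue is 2957/26136.

At the order-1 pole 1/5 set g(ω) = (ω - (1/5))*f(ω) = (-2*ω**2/9 + 2*ω/27 + 13/24)/(ω + 2)**2.
Simple pole: residue = g(a) at a = 1/5, which is 2957/26136.


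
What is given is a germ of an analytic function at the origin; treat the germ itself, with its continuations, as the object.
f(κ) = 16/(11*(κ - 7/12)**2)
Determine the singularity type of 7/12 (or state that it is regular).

The denominator factor κ - 7/12 vanishes at 7/12 and appears to the power 2; the numerator there equals 16/11, nonzero, and no other factor vanishes.
Hence a pole whose order is the multiplicity, 2.

The point is a pole of order 2.


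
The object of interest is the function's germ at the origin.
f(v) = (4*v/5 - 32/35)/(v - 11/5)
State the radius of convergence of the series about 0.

The radius of convergence is 11/5.

Denominator factor (v - 11/5): pole of order 1 at 11/5, modulus 11/5.
The radius of convergence is the smallest modulus among the singular points: 11/5.


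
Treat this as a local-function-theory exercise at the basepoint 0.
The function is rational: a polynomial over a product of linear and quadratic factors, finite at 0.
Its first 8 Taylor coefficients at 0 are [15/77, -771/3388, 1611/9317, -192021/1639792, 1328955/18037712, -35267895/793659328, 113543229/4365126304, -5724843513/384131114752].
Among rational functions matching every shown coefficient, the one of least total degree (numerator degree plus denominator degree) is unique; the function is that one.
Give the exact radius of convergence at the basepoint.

No rational of total degree below 4 reproduces all 8 coefficients; solving the [1/3] Pade equations on them gives f(ψ) = (3*ψ/2 - 30/7)/((ψ - 11/2)*(ψ + 2)**2), whose expansion matches every shown term.
Denominator factor (ψ - 11/2): pole of order 1 at 11/2, modulus 11/2.
Denominator factor (ψ + 2)^2: pole of order 2 at -2, modulus 2.
The radius of convergence is the smallest modulus among the singular points: 2.

The radius of convergence is 2.


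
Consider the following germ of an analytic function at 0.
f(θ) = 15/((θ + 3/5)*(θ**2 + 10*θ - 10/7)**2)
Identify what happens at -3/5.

The point is a pole of order 1.

The denominator factor θ + 3/5 vanishes at -3/5 and appears to the power 1; the numerator there equals 15, nonzero, and no other factor vanishes.
Hence a pole whose order is the multiplicity, 1.


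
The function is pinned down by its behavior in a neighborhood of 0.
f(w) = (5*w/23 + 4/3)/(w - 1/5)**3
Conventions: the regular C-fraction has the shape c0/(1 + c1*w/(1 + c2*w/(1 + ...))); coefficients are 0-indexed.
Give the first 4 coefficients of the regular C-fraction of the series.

The regular C-fraction coefficients are [-500/3, -1395/92, 43715/8556, -2709860/813099].

Taylor coefficients (expand at 0): a_0 = -500/3, a_1 = -58125/23, a_2 = -584375/23, a_3 = -14656250/69.
c0 = a_0 = -500/3. Peel one level at a time: if S = 1 + c*w/S' with S'(0) = 1, then c is the w-coefficient of S and S' = c*w/(S - 1).
S_1 = c0/f = 1 + (-1395/92)*w + (655725/8464)*w^2 + ...; c1 = -1395/92.
S_2 = c1*w/(S_1 - 1) = 1 + (43715/8556)*w + (147275/8649)*w^2 + ...; c2 = 43715/8556.
S_3 = c2*w/(S_2 - 1) = 1 + (-2709860/813099)*w + ...; c3 = -2709860/813099.


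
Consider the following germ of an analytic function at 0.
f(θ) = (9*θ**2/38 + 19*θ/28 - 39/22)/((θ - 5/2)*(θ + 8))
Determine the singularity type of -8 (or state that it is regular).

The denominator factor θ + 8 vanishes at -8 and appears to the power 1; the numerator there equals 23281/2926, nonzero, and no other factor vanishes.
Hence a pole whose order is the multiplicity, 1.

The point is a pole of order 1.


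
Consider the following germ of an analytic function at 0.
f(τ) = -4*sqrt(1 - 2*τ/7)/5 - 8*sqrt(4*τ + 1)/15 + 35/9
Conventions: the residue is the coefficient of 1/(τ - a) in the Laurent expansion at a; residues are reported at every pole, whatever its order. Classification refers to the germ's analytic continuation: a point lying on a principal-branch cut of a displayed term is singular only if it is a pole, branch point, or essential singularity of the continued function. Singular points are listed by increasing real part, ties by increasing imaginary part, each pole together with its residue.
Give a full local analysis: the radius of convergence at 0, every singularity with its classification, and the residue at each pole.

Branch term (-4/5)*sqrt(1 - τ/(7/2)): its argument vanishes at τ = 7/2, a square-root branch point, modulus 7/2.
Branch term (-8/15)*sqrt(1 - τ/(-1/4)): its argument vanishes at τ = -1/4, a square-root branch point, modulus 1/4.
The radius of convergence is the smallest modulus among the singular points: 1/4.
List the singular points by increasing real part (a conjugate pair: the negative imaginary part first).

Radius of convergence at 0: 1/4.
At -1/4: an algebraic (square-root) branch point.
At 7/2: an algebraic (square-root) branch point.


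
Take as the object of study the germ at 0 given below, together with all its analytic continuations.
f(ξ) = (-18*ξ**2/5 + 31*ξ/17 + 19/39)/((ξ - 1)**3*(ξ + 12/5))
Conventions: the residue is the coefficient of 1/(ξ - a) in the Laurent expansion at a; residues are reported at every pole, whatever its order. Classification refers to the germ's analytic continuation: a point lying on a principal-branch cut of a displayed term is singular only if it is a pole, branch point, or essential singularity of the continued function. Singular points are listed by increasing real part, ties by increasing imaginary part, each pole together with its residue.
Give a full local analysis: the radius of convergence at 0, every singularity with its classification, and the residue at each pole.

Radius of convergence at 0: 1.
At -12/5: a pole of order 1; residue 2040821/3257319.
At 1: a pole of order 3; residue -2040821/3257319.

Denominator factor (ξ - 1)^3: pole of order 3 at 1, modulus 1.
Denominator factor (ξ + 12/5): pole of order 1 at -12/5, modulus 12/5.
The radius of convergence is the smallest modulus among the singular points: 1.
At the order-1 pole -12/5 set g(ξ) = (ξ - (-12/5))*f(ξ) = (-18*ξ**2/5 + 31*ξ/17 + 19/39)/(ξ - 1)**3.
Simple pole: residue = g(a) at a = -12/5, which is 2040821/3257319.
At the order-3 pole 1 set g(ξ) = (ξ - (1))^3*f(ξ) = (-18*ξ**2/5 + 31*ξ/17 + 19/39)/(ξ + 12/5).
Order-3 pole: residue = g''(a)/2; g''(1) = -4081642/3257319, so the residue is -2040821/3257319.
List the singular points by increasing real part (a conjugate pair: the negative imaginary part first).


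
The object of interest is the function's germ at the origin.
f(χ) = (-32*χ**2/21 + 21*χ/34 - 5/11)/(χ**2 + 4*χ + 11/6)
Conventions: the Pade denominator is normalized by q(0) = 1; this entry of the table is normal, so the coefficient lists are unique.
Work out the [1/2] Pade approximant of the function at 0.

Taylor coefficients needed (expand at 0): a_0 = -30/121, a_1 = 19863/22627, a_2 = -4549492/1742279, a_3 = 5883006/1127357.
Write the denominator as Q(χ) = 1 + q1*χ + q2*χ^2. Requiring Q*f - P = O(χ^4) with deg P <= 1 kills the coefficients of χ^2..χ^3 in Q*f:
  χ^2: a_2 + q1*a_1 + q2*a_0 = 0, i.e. -4549492/1742279 + (19863/22627)*q1 + (-30/121)*q2 = 0.
  χ^3: a_3 + q1*a_2 + q2*a_1 = 0, i.e. 5883006/1127357 + (-4549492/1742279)*q1 + (19863/22627)*q2 = 0.
Solving this linear system: q1 = 1192754472/147176821, q2 = 56134163842/3090713241.
The numerator is Q*f truncated at degree 1: P0 = a_0 = -30/121; P1 = a_1 + q1*a_0 = -2830938687/2502005957.

The Pade approximant has numerator coefficients [-30/121, -2830938687/2502005957]; denominator coefficients [1, 1192754472/147176821, 56134163842/3090713241].


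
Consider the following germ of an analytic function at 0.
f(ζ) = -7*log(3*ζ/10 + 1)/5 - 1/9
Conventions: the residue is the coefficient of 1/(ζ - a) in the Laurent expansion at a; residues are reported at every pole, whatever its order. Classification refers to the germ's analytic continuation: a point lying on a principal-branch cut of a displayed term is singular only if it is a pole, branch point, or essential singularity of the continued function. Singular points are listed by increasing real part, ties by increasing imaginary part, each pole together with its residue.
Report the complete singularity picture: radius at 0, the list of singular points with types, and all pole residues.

Radius of convergence at 0: 10/3.
At -10/3: a logarithmic branch point.

Branch term (-7/5)*log(1 - ζ/(-10/3)): its argument vanishes at ζ = -10/3, a logarithmic branch point, modulus 10/3.
The radius of convergence is the smallest modulus among the singular points: 10/3.


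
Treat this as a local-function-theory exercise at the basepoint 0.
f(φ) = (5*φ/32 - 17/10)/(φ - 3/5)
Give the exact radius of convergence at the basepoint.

Denominator factor (φ - 3/5): pole of order 1 at 3/5, modulus 3/5.
The radius of convergence is the smallest modulus among the singular points: 3/5.

The radius of convergence is 3/5.


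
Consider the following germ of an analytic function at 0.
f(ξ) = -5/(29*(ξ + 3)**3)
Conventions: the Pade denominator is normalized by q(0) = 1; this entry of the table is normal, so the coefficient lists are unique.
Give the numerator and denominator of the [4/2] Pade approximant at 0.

The Pade approximant has numerator coefficients [-5/783, 10/7047, -2/7047, 1/21141, -1/190269]; denominator coefficients [1, 7/9, 7/45].

Taylor coefficients needed (expand at 0): a_0 = -5/783, a_1 = 5/783, a_2 = -10/2349, a_3 = 50/21141, a_4 = -25/21141, a_5 = 35/63423, a_6 = -140/570807.
Write the denominator as Q(ξ) = 1 + q1*ξ + q2*ξ^2. Requiring Q*f - P = O(ξ^7) with deg P <= 4 kills the coefficients of ξ^5..ξ^6 in Q*f:
  ξ^5: a_5 + q1*a_4 + q2*a_3 = 0, i.e. 35/63423 + (-25/21141)*q1 + (50/21141)*q2 = 0.
  ξ^6: a_6 + q1*a_5 + q2*a_4 = 0, i.e. -140/570807 + (35/63423)*q1 + (-25/21141)*q2 = 0.
Solving this linear system: q1 = 7/9, q2 = 7/45.
The numerator is Q*f truncated at degree 4: P0 = a_0 = -5/783; P1 = a_1 + q1*a_0 = 10/7047; P2 = a_2 + q1*a_1 + q2*a_0 = -2/7047; P3 = a_3 + q1*a_2 + q2*a_1 = 1/21141; P4 = a_4 + q1*a_3 + q2*a_2 = -1/190269.


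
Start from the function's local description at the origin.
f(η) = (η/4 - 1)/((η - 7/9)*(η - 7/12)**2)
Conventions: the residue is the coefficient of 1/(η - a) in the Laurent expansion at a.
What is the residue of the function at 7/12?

At the order-2 pole 7/12 set g(η) = (η - (7/12))^2*f(η) = (η/4 - 1)/(η - 7/9).
Order-2 pole: residue = g'(a); g'(7/12) = 1044/49, so the residue is 1044/49.

The residue is 1044/49.


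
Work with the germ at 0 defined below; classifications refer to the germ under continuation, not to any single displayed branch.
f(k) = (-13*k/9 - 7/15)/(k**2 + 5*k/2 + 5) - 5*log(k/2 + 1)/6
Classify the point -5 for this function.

The point is a regular point.

Denominator factors: k**2 + 5*k/2 + 5 = 35/2 at k = -5 — none vanishes.
Branch term log(1 - k/(-2)): argument at -5 is -3/2, nonzero, so -5 is not its branch point (a point on a principal cut is still regular for the continued germ).
So the germ continues analytically to -5.


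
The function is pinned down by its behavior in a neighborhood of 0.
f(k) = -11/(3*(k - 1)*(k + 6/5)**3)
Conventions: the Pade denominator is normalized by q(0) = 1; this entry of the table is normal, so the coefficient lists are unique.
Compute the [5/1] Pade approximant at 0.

The Pade approximant has numerator coefficients [1375/648, -92241875/130788432, 28221875/14532048, -11171875/784730592, 28174609375/28250301312, 57178515625/56500602624]; denominator coefficients [1, 117833/100917].

Taylor coefficients needed (expand at 0): a_0 = 1375/648, a_1 = -1375/432, a_2 = 1375/243, a_3 = -463375/69984, a_4 = 2443375/279936, a_5 = -15417875/1679616, a_6 = 162020375/15116544.
Write the denominator as Q(k) = 1 + q1*k. Requiring Q*f - P = O(k^7) with deg P <= 5 kills the coefficients of k^6..k^6 in Q*f:
  k^6: a_6 + q1*a_5 = 0, i.e. 162020375/15116544 + (-15417875/1679616)*q1 = 0.
Solving this linear system: q1 = 117833/100917.
The numerator is Q*f truncated at degree 5: P0 = a_0 = 1375/648; P1 = a_1 + q1*a_0 = -92241875/130788432; P2 = a_2 + q1*a_1 = 28221875/14532048; P3 = a_3 + q1*a_2 = -11171875/784730592; P4 = a_4 + q1*a_3 = 28174609375/28250301312; P5 = a_5 + q1*a_4 = 57178515625/56500602624.


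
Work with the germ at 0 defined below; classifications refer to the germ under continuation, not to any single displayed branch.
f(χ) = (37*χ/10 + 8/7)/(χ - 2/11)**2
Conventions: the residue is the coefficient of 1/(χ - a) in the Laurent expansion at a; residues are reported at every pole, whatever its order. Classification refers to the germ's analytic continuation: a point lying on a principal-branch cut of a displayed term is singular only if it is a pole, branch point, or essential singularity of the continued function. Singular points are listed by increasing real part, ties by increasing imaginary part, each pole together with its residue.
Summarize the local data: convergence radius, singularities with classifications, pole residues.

Radius of convergence at 0: 2/11.
At 2/11: a pole of order 2; residue 37/10.

Denominator factor (χ - 2/11)^2: pole of order 2 at 2/11, modulus 2/11.
The radius of convergence is the smallest modulus among the singular points: 2/11.
At the order-2 pole 2/11 set g(χ) = (χ - (2/11))^2*f(χ) = 37*χ/10 + 8/7.
Order-2 pole: residue = g'(a); g'(2/11) = 37/10, so the residue is 37/10.


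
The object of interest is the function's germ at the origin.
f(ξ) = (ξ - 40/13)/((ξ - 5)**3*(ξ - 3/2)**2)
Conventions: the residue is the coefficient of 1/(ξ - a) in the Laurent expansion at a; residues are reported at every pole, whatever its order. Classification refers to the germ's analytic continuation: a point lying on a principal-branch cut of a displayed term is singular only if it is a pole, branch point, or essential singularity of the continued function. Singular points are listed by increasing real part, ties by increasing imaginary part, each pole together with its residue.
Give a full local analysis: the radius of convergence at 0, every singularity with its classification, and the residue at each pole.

Denominator factor (ξ - 3/2)^2: pole of order 2 at 3/2, modulus 3/2.
Denominator factor (ξ - 5)^3: pole of order 3 at 5, modulus 5.
The radius of convergence is the smallest modulus among the singular points: 3/2.
At the order-2 pole 3/2 set g(ξ) = (ξ - (3/2))^2*f(ξ) = (ξ - 40/13)/(ξ - 5)**3.
Order-2 pole: residue = g'(a); g'(3/2) = 256/31213, so the residue is 256/31213.
At the order-3 pole 5 set g(ξ) = (ξ - (5))^3*f(ξ) = (ξ - 40/13)/(ξ - 3/2)**2.
Order-3 pole: residue = g''(a)/2; g''(5) = -512/31213, so the residue is -256/31213.
List the singular points by increasing real part (a conjugate pair: the negative imaginary part first).

Radius of convergence at 0: 3/2.
At 3/2: a pole of order 2; residue 256/31213.
At 5: a pole of order 3; residue -256/31213.


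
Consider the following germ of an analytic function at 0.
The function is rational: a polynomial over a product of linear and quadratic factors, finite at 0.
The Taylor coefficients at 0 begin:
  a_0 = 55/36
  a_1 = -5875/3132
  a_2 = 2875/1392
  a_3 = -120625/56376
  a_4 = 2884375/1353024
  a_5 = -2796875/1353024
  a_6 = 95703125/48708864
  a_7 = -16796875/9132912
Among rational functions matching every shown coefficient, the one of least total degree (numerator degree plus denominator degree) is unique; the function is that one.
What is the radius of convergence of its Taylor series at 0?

The radius of convergence is 6/5.

No rational of total degree below 3 reproduces all 8 coefficients; solving the [1/2] Pade equations on them gives f(ω) = (28*ω/29 + 11/5)/(ω + 6/5)**2, whose expansion matches every shown term.
Denominator factor (ω + 6/5)^2: pole of order 2 at -6/5, modulus 6/5.
The radius of convergence is the smallest modulus among the singular points: 6/5.


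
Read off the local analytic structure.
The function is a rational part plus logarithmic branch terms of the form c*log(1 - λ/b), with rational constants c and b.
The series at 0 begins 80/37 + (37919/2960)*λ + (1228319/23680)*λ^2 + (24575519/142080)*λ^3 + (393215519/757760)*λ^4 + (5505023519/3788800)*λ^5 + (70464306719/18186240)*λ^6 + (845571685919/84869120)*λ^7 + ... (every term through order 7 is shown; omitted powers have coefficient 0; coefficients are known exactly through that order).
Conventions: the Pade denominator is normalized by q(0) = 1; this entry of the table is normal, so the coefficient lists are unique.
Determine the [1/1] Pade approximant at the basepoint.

Taylor coefficients needed (read off): a_0 = 80/37, a_1 = 37919/2960, a_2 = 1228319/23680.
Write the denominator as Q(λ) = 1 + q1*λ. Requiring Q*f - P = O(λ^3) with deg P <= 1 kills the coefficients of λ^2..λ^2 in Q*f:
  λ^2: a_2 + q1*a_1 = 0, i.e. 1228319/23680 + (37919/2960)*q1 = 0.
Solving this linear system: q1 = -1228319/303352.
The numerator is Q*f truncated at degree 1: P0 = a_0 = 80/37; P1 = a_1 + q1*a_0 = 455195361/112240240.

The Pade approximant has numerator coefficients [80/37, 455195361/112240240]; denominator coefficients [1, -1228319/303352].


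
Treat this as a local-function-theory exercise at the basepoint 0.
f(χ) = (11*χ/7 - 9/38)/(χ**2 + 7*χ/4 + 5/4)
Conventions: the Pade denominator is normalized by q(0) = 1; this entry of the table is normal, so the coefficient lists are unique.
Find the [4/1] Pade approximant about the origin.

The Pade approximant has numerator coefficients [-18/95, 2147668/1297415, -249129488/81737145, 34362688/11676735, -137450752/81737145]; denominator coefficients [1, -431189/614565].

Taylor coefficients needed (expand at 0): a_0 = -18/95, a_1 = 5062/3325, a_2 = -4702/2375, a_3 = 129158/83125, a_4 = -35118/59375, a_5 = -862378/2078125.
Write the denominator as Q(χ) = 1 + q1*χ. Requiring Q*f - P = O(χ^6) with deg P <= 4 kills the coefficients of χ^5..χ^5 in Q*f:
  χ^5: a_5 + q1*a_4 = 0, i.e. -862378/2078125 + (-35118/59375)*q1 = 0.
Solving this linear system: q1 = -431189/614565.
The numerator is Q*f truncated at degree 4: P0 = a_0 = -18/95; P1 = a_1 + q1*a_0 = 2147668/1297415; P2 = a_2 + q1*a_1 = -249129488/81737145; P3 = a_3 + q1*a_2 = 34362688/11676735; P4 = a_4 + q1*a_3 = -137450752/81737145.


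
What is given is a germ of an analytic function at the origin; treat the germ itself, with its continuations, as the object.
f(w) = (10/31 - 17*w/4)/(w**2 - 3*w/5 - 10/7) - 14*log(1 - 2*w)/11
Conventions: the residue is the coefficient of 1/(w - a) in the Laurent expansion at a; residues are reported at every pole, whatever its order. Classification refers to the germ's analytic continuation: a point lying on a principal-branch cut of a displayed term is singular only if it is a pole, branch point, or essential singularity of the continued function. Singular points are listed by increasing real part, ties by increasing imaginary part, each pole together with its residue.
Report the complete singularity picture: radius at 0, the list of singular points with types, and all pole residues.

Denominator factor (w**2 - 3*w/5 - 10/7): discriminant 1063/175, real irrational roots 3/10 + (1/70)*sqrt(7441) and 3/10 - (1/70)*sqrt(7441); poles of order 1, moduli 3/10 + (1/70)*sqrt(7441) and -3/10 + (1/70)*sqrt(7441).
Branch term (-14/11)*log(1 - w/(1/2)): its argument vanishes at w = 1/2, a logarithmic branch point, modulus 1/2.
The radius of convergence is the smallest modulus among the singular points: 1/2.
The branch term is analytic at 3/10 - (1/70)*sqrt(7441) and contributes nothing to the residue; only the rational part matters.
The factor w**2 - 3*w/5 - 10/7 splits as (w - a)(w - a') with a = 3/10 - (1/70)*sqrt(7441), a' = 3/10 + (1/70)*sqrt(7441). At the order-1 pole a set g(w) = (w - a)*(rational part) = [10/31 - 17*w/4] / (w - a').
Simple pole: residue = g(a) at a = 3/10 - (1/70)*sqrt(7441), which is -17/8 + (1181/263624)*sqrt(7441).
The branch term is analytic at 3/10 + (1/70)*sqrt(7441) and contributes nothing to the residue; only the rational part matters.
The factor w**2 - 3*w/5 - 10/7 splits as (w - a)(w - a') with a = 3/10 + (1/70)*sqrt(7441), a' = 3/10 - (1/70)*sqrt(7441). At the order-1 pole a set g(w) = (w - a)*(rational part) = [10/31 - 17*w/4] / (w - a').
Simple pole: residue = g(a) at a = 3/10 + (1/70)*sqrt(7441), which is -17/8 - (1181/263624)*sqrt(7441).
List the singular points by increasing real part (a conjugate pair: the negative imaginary part first).

Radius of convergence at 0: 1/2.
At 3/10 - (1/70)*sqrt(7441): a pole of order 1; residue -17/8 + (1181/263624)*sqrt(7441).
At 1/2: a logarithmic branch point.
At 3/10 + (1/70)*sqrt(7441): a pole of order 1; residue -17/8 - (1181/263624)*sqrt(7441).


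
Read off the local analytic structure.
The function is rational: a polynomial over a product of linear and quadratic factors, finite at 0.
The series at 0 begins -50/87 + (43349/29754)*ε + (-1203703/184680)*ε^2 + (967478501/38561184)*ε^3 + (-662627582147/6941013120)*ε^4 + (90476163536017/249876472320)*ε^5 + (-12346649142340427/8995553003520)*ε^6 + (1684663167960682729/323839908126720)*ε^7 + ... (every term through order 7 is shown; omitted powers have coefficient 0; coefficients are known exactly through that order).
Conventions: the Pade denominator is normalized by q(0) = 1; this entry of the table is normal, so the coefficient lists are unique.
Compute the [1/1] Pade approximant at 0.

The Pade approximant has numerator coefficients [-50/87, -79836998/71655897]; denominator coefficients [1, 34907387/7802820].

Taylor coefficients needed (read off): a_0 = -50/87, a_1 = 43349/29754, a_2 = -1203703/184680.
Write the denominator as Q(ε) = 1 + q1*ε. Requiring Q*f - P = O(ε^3) with deg P <= 1 kills the coefficients of ε^2..ε^2 in Q*f:
  ε^2: a_2 + q1*a_1 = 0, i.e. -1203703/184680 + (43349/29754)*q1 = 0.
Solving this linear system: q1 = 34907387/7802820.
The numerator is Q*f truncated at degree 1: P0 = a_0 = -50/87; P1 = a_1 + q1*a_0 = -79836998/71655897.


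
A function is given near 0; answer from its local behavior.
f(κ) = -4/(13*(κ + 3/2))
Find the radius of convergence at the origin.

Denominator factor (κ + 3/2): pole of order 1 at -3/2, modulus 3/2.
The radius of convergence is the smallest modulus among the singular points: 3/2.

The radius of convergence is 3/2.


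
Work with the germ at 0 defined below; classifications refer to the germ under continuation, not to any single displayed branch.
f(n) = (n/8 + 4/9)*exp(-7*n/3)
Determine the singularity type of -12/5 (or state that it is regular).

The point is a regular point.

There is no denominator, hence no pole anywhere.
The factor exp(-7*n/3) is entire.
So the germ continues analytically to -12/5.


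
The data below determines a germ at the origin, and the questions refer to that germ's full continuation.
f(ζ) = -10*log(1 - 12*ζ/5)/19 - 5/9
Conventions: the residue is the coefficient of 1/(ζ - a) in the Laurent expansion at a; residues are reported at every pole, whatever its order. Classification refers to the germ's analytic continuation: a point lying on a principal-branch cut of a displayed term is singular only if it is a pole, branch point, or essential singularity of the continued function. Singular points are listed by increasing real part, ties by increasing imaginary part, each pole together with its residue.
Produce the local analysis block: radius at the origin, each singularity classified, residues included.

Branch term (-10/19)*log(1 - ζ/(5/12)): its argument vanishes at ζ = 5/12, a logarithmic branch point, modulus 5/12.
The radius of convergence is the smallest modulus among the singular points: 5/12.

Radius of convergence at 0: 5/12.
At 5/12: a logarithmic branch point.


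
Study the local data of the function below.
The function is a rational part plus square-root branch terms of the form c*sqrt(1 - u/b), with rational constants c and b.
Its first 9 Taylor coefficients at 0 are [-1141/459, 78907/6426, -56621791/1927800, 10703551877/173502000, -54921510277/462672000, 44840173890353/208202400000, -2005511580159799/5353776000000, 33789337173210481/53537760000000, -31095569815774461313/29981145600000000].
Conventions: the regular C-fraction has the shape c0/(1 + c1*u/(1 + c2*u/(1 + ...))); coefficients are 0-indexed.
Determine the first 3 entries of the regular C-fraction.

The regular C-fraction coefficients are [-1141/459, 78907/15974, -481708952633/189069062700].

Taylor coefficients (read off): a_0 = -1141/459, a_1 = 78907/6426, a_2 = -56621791/1927800.
c0 = a_0 = -1141/459. Peel one level at a time: if S = 1 + c*u/S' with S'(0) = 1, then c is the u-coefficient of S and S' = c*u/(S - 1).
S_1 = c0/f = 1 + (78907/15974)*u + (481708952633/38275301400)*u^2 + ...; c1 = 78907/15974.
S_2 = c1*u/(S_1 - 1) = 1 + (-481708952633/189069062700)*u + ...; c2 = -481708952633/189069062700.


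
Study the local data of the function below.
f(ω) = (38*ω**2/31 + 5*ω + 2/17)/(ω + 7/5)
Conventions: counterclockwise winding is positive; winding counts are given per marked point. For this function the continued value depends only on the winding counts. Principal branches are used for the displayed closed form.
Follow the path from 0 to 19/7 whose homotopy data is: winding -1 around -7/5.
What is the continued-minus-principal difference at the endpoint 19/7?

The function is rational, hence single-valued: continuing it around any pole returns the same value, so the difference is 0.

Continued minus principal equals 0.


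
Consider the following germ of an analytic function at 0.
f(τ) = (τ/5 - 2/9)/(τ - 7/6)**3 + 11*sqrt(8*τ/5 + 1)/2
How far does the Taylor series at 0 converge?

Denominator factor (τ - 7/6)^3: pole of order 3 at 7/6, modulus 7/6.
Branch term (11/2)*sqrt(1 - τ/(-5/8)): its argument vanishes at τ = -5/8, a square-root branch point, modulus 5/8.
The radius of convergence is the smallest modulus among the singular points: 5/8.

The radius of convergence is 5/8.


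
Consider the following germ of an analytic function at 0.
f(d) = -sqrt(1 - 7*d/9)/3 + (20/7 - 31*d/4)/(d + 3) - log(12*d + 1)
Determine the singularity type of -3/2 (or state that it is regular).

The point is a regular point.

Denominator factors: d + 3 = 3/2 at d = -3/2 — none vanishes.
Branch term sqrt(1 - d/(9/7)): argument at -3/2 is 13/6, nonzero, so -3/2 is not its branch point (a point on a principal cut is still regular for the continued germ).
Branch term log(1 - d/(-1/12)): argument at -3/2 is -17, nonzero, so -3/2 is not its branch point (a point on a principal cut is still regular for the continued germ).
So the germ continues analytically to -3/2.


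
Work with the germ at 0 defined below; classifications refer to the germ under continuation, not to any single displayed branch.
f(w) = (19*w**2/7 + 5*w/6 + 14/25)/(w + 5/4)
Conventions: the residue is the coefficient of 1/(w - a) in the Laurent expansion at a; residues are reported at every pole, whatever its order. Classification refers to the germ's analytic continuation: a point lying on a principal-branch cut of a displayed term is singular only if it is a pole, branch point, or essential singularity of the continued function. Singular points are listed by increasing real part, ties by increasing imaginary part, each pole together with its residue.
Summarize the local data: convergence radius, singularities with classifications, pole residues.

Denominator factor (w + 5/4): pole of order 1 at -5/4, modulus 5/4.
The radius of convergence is the smallest modulus among the singular points: 5/4.
At the order-1 pole -5/4 set g(w) = (w - (-5/4))*f(w) = 19*w**2/7 + 5*w/6 + 14/25.
Simple pole: residue = g(a) at a = -5/4, which is 31579/8400.

Radius of convergence at 0: 5/4.
At -5/4: a pole of order 1; residue 31579/8400.


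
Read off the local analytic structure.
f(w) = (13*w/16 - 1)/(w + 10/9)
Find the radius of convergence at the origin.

The radius of convergence is 10/9.

Denominator factor (w + 10/9): pole of order 1 at -10/9, modulus 10/9.
The radius of convergence is the smallest modulus among the singular points: 10/9.


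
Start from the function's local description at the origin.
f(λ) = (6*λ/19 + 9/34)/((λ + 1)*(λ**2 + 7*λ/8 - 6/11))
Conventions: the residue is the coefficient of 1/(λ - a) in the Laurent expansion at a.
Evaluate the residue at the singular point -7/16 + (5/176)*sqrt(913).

The factor λ**2 + 7*λ/8 - 6/11 splits as (λ - a)(λ - a') with a = -7/16 + (5/176)*sqrt(913), a' = -7/16 - (5/176)*sqrt(913). At the order-1 pole a set g(λ) = (λ - a)*f(λ) = [(6*λ/19 + 9/34)/(λ + 1)] / (λ - a').
Simple pole: residue = g(a) at a = -7/16 + (5/176)*sqrt(913), which is -726/11951 + (36726/4959665)*sqrt(913).

The residue is -726/11951 + (36726/4959665)*sqrt(913).


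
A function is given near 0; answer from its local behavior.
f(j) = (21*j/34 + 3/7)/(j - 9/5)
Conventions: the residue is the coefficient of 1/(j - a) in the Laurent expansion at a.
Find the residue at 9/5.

At the order-1 pole 9/5 set g(j) = (j - (9/5))*f(j) = 21*j/34 + 3/7.
Simple pole: residue = g(a) at a = 9/5, which is 1833/1190.

The residue is 1833/1190.


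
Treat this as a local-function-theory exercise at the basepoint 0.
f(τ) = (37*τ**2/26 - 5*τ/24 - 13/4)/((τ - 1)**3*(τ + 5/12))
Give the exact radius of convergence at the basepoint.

Denominator factor (τ - 1)^3: pole of order 3 at 1, modulus 1.
Denominator factor (τ + 5/12): pole of order 1 at -5/12, modulus 5/12.
The radius of convergence is the smallest modulus among the singular points: 5/12.

The radius of convergence is 5/12.


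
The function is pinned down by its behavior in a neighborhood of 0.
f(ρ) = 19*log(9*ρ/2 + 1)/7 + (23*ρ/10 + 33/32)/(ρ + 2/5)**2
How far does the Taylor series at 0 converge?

The radius of convergence is 2/9.

Denominator factor (ρ + 2/5)^2: pole of order 2 at -2/5, modulus 2/5.
Branch term (19/7)*log(1 - ρ/(-2/9)): its argument vanishes at ρ = -2/9, a logarithmic branch point, modulus 2/9.
The radius of convergence is the smallest modulus among the singular points: 2/9.


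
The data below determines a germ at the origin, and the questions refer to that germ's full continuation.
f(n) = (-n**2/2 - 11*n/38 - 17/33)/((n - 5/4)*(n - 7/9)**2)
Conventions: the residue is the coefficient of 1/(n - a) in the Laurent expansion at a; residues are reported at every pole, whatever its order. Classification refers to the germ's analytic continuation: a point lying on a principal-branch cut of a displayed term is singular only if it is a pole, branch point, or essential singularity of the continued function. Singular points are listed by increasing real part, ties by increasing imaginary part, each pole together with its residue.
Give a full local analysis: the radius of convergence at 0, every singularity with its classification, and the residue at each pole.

Denominator factor (n - 5/4): pole of order 1 at 5/4, modulus 5/4.
Denominator factor (n - 7/9)^2: pole of order 2 at 7/9, modulus 7/9.
The radius of convergence is the smallest modulus among the singular points: 7/9.
At the order-2 pole 7/9 set g(n) = (n - (7/9))^2*f(n) = (-n**2/2 - 11*n/38 - 17/33)/(n - 5/4).
Order-2 pole: residue = g'(a); g'(7/9) = 418958/60401, so the residue is 418958/60401.
At the order-1 pole 5/4 set g(n) = (n - (5/4))*f(n) = (-n**2/2 - 11*n/38 - 17/33)/(n - 7/9)**2.
Simple pole: residue = g(a) at a = 5/4, which is -898317/120802.
List the singular points by increasing real part (a conjugate pair: the negative imaginary part first).

Radius of convergence at 0: 7/9.
At 7/9: a pole of order 2; residue 418958/60401.
At 5/4: a pole of order 1; residue -898317/120802.


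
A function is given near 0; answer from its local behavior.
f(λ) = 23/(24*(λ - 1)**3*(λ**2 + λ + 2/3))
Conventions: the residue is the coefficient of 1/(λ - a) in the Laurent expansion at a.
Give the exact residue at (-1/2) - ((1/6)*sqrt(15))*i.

The residue is (-1311/8192) - ((621/40960)*sqrt(15))*i.

The factor λ**2 + λ + 2/3 splits as (λ - a)(λ - a') with a = (-1/2) - ((1/6)*sqrt(15))*i, a' = (-1/2) + ((1/6)*sqrt(15))*i. At the order-1 pole a set g(λ) = (λ - a)*f(λ) = [23/(24*(λ - 1)**3)] / (λ - a').
Simple pole: residue = g(a) at a = (-1/2) - ((1/6)*sqrt(15))*i, which is (-1311/8192) - ((621/40960)*sqrt(15))*i.


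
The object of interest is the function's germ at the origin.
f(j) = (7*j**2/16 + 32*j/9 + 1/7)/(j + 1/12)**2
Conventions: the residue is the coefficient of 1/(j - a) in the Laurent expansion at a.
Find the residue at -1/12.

At the order-2 pole -1/12 set g(j) = (j - (-1/12))^2*f(j) = 7*j**2/16 + 32*j/9 + 1/7.
Order-2 pole: residue = g'(a); g'(-1/12) = 1003/288, so the residue is 1003/288.

The residue is 1003/288.


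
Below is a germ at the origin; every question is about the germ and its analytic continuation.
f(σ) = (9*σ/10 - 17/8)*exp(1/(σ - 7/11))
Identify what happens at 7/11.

The exponent 1/(σ - (7/11)) has a pole at 7/11, so exp(1/(σ - (7/11))) takes every nonzero value near it: an essential singularity (not a pole of any order).

The point is an essential singularity.


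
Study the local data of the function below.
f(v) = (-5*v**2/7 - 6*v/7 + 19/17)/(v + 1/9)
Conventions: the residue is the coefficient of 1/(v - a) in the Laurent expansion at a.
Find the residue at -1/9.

The residue is 1658/1377.

At the order-1 pole -1/9 set g(v) = (v - (-1/9))*f(v) = -5*v**2/7 - 6*v/7 + 19/17.
Simple pole: residue = g(a) at a = -1/9, which is 1658/1377.
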